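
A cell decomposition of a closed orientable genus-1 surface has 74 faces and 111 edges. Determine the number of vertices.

37

For a closed orientable surface of genus 1, χ = 2 − 2·1 = 0.
V = 0 + E − F = 0 + 111 − 74 = 37.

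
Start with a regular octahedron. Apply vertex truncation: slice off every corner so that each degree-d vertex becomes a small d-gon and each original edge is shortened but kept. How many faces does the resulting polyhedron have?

14

The base solid has V = 6, E = 12, F = 8.
Truncation replaces each original edge-end by a new vertex, so V′ = 2E = 24.
Each original edge survives, and each old vertex of degree d contributes d new edges; summing degrees gives Σd = 2E, so E′ = E + 2E = 3E = 36.
Each original face survives and each original vertex becomes one new face: F′ = F + V = 14.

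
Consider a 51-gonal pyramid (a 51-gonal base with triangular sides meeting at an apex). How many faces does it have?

52

A pyramid on an n-gon base has one n-gon and n triangles: V = 51 + 1 = 52, E = 2·51 = 102, F = 51 + 1 = 52.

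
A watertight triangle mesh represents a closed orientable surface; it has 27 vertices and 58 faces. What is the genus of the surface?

2

Every face is a triangle, so 2E = 3·58 = 174, giving E = 87.
χ = V − E + F = 27 − 87 + 58 = -2.
For a closed orientable surface χ = 2 − 2g, so g = (2 − (-2))/2 = 2.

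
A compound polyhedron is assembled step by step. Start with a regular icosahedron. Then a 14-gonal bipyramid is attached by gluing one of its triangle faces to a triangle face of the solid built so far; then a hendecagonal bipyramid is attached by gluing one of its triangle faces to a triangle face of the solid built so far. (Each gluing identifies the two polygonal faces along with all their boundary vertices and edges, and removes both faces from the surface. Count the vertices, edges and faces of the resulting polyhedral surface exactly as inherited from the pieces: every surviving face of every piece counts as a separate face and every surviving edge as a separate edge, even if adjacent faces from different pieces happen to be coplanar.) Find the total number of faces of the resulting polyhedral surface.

66

A regular icosahedron: V=12, E=30, F=20.
Attach a 14-gonal bipyramid (V=16, E=42, F=28) along a 3-gon: merge 3 vertices and 3 edges, delete both glued faces → V=25, E=69, F=46.
Attach a hendecagonal bipyramid (V=13, E=33, F=22) along a 3-gon: merge 3 vertices and 3 edges, delete both glued faces → V=35, E=99, F=66.
Check: V − E + F = 35 − 99 + 66 = 2.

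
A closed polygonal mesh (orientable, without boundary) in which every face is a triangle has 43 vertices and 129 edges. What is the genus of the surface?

Every face is a triangle and each edge borders two faces, so 3F = 2·129, giving F = 86.
χ = V − E + F = 43 − 129 + 86 = 0.
For a closed orientable surface χ = 2 − 2g, so g = (2 − (0))/2 = 1.

1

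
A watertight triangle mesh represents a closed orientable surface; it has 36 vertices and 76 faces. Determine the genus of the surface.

Every face is a triangle, so 2E = 3·76 = 228, giving E = 114.
χ = V − E + F = 36 − 114 + 76 = -2.
For a closed orientable surface χ = 2 − 2g, so g = (2 − (-2))/2 = 2.

2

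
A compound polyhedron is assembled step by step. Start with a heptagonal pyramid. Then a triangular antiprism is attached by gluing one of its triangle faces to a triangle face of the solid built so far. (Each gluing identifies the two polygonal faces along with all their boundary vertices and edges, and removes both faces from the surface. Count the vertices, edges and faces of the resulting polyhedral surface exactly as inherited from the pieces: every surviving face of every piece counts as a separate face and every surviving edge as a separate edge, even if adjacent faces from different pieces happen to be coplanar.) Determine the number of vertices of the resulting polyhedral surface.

A heptagonal pyramid: V=8, E=14, F=8.
Attach a triangular antiprism (V=6, E=12, F=8) along a 3-gon: merge 3 vertices and 3 edges, delete both glued faces → V=11, E=23, F=14.
Check: V − E + F = 11 − 23 + 14 = 2.

11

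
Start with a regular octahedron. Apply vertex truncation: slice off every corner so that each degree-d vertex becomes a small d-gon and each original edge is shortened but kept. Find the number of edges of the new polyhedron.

36

The base solid has V = 6, E = 12, F = 8.
Truncation replaces each original edge-end by a new vertex, so V′ = 2E = 24.
Each original edge survives, and each old vertex of degree d contributes d new edges; summing degrees gives Σd = 2E, so E′ = E + 2E = 3E = 36.
Each original face survives and each original vertex becomes one new face: F′ = F + V = 14.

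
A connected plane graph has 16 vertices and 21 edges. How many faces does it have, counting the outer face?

Euler's formula for a connected plane graph: V − E + F = 2, so F = 2 − 16 + 21 = 7.

7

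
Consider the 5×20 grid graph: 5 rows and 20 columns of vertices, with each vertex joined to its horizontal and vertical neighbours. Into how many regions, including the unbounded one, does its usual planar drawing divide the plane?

The grid has V = 5·20 = 100 vertices and E = 5·19 + 20·4 = 175 edges.
F = 2 − V + E = 2 − 100 + 175 = 77.

77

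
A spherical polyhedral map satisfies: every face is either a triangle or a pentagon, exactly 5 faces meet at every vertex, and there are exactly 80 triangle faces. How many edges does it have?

Let x be the number of pentagons; then F = 80 + x.
Edge–face incidences: 2E = 3·80 + 5·x = 240 + 5x.
Every vertex has degree 5, so 5V = 2E.
Euler: V − E + F = 2 ⇒ (2E)/5 − E + (80 + x) = 2.
Multiply by 10: 2·(2E) − 5·(2E) + 10·(80 + x) = 20, i.e. 800 + 10x − 3·(240 + 5x) = 20.
Collecting terms: −5x + 80 = 20, so −5x = −60, so x = 12.
Then 2E = 240 + 5·12 = 300, so E = 150, V = 2E/5 = 60, F = 80 + 12 = 92.

150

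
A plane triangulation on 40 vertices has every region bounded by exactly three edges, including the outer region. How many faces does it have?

In a plane triangulation 3F = 2E and V − E + F = 2, so F = 2V − 4 = 2·40 − 4 = 76.

76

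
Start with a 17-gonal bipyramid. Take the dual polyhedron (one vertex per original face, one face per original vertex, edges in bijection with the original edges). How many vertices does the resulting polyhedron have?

The base solid has V = 19, E = 51, F = 34.
The dual swaps V and F and preserves E: V′ = F = 34, E′ = E = 51, F′ = V = 19.

34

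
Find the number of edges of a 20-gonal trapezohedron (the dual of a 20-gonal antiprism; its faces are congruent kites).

The n-trapezohedron (dual of the n-antiprism) has V = 2·20 + 2 = 42, E = 4·20 = 80, F = 2·20 = 40.

80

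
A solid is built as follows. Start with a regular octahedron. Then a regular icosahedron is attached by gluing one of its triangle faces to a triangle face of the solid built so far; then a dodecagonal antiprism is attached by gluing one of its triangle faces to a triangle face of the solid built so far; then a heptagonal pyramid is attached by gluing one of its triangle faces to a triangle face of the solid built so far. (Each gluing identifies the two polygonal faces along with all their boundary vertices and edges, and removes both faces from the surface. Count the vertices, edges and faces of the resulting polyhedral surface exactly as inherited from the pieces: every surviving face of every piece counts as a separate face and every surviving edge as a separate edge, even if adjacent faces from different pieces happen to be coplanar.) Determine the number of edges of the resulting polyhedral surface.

95

A regular octahedron: V=6, E=12, F=8.
Attach a regular icosahedron (V=12, E=30, F=20) along a 3-gon: merge 3 vertices and 3 edges, delete both glued faces → V=15, E=39, F=26.
Attach a dodecagonal antiprism (V=24, E=48, F=26) along a 3-gon: merge 3 vertices and 3 edges, delete both glued faces → V=36, E=84, F=50.
Attach a heptagonal pyramid (V=8, E=14, F=8) along a 3-gon: merge 3 vertices and 3 edges, delete both glued faces → V=41, E=95, F=56.
Check: V − E + F = 41 − 95 + 56 = 2.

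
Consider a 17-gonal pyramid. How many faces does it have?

A pyramid on an n-gon base has one n-gon and n triangles: V = 17 + 1 = 18, E = 2·17 = 34, F = 17 + 1 = 18.
Check: V − E + F = 18 − 34 + 18 = 2.

18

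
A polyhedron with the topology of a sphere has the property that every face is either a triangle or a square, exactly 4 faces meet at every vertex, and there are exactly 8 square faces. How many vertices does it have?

14

Let x be the number of triangles; then F = 8 + x.
Edge–face incidences: 2E = 4·8 + 3·x = 32 + 3x.
Every vertex has degree 4, so 4V = 2E.
Euler: V − E + F = 2 ⇒ (2E)/4 − E + (8 + x) = 2.
Multiply by 8: 2·(2E) − 4·(2E) + 8·(8 + x) = 16, i.e. 64 + 8x − 2·(32 + 3x) = 16.
Collecting terms: 2x = 16, so x = 8.
Then 2E = 32 + 3·8 = 56, so E = 28, V = 2E/4 = 14, F = 8 + 8 = 16.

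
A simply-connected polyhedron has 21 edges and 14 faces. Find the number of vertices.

9

Here V − E + F = 2.
V = 2 + E − F = 2 + 21 − 14 = 9.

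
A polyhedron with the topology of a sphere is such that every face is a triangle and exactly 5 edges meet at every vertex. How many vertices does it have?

Each face has 3 edges and each edge borders two faces, so 2E = 3F.
Each vertex has degree 5, so 5V = 2E and hence V = 3F/5.
Euler: V − E + F = 2 ⇒ (3F/5) − (3F/2) + F = 2.
Multiply by 10: (6 − 15 + 10)F = 20, i.e. 1F = 20.
So F = 20, E = 3·20/2 = 30, V = 3·20/5 = 12.

12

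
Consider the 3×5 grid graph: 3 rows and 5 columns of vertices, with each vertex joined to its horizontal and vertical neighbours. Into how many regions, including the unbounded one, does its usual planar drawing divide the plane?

9

The grid has V = 3·5 = 15 vertices and E = 3·4 + 5·2 = 22 edges.
F = 2 − V + E = 2 − 15 + 22 = 9.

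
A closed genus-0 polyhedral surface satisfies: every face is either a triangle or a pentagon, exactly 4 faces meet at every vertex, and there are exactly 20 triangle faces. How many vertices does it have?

30

Let x be the number of pentagons; then F = 20 + x.
Edge–face incidences: 2E = 3·20 + 5·x = 60 + 5x.
Every vertex has degree 4, so 4V = 2E.
Euler: V − E + F = 2 ⇒ (2E)/4 − E + (20 + x) = 2.
Multiply by 8: 2·(2E) − 4·(2E) + 8·(20 + x) = 16, i.e. 160 + 8x − 2·(60 + 5x) = 16.
Collecting terms: −2x + 40 = 16, so −2x = −24, so x = 12.
Then 2E = 60 + 5·12 = 120, so E = 60, V = 2E/4 = 30, F = 20 + 12 = 32.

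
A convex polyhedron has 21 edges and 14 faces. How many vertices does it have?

Here V − E + F = 2.
V = 2 + E − F = 2 + 21 − 14 = 9.

9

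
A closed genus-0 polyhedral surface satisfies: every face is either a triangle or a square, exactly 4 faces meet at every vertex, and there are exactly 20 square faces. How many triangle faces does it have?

Let x be the number of triangles; then F = 20 + x.
Edge–face incidences: 2E = 4·20 + 3·x = 80 + 3x.
Every vertex has degree 4, so 4V = 2E.
Euler: V − E + F = 2 ⇒ (2E)/4 − E + (20 + x) = 2.
Multiply by 8: 2·(2E) − 4·(2E) + 8·(20 + x) = 16, i.e. 160 + 8x − 2·(80 + 3x) = 16.
Collecting terms: 2x = 16, so x = 8.
Then 2E = 80 + 3·8 = 104, so E = 52, V = 2E/4 = 26, F = 20 + 8 = 28.

8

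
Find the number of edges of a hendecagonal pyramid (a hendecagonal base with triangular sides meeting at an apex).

22

A pyramid on an n-gon base has one n-gon and n triangles: V = 11 + 1 = 12, E = 2·11 = 22, F = 11 + 1 = 12.
Check: V − E + F = 12 − 22 + 12 = 2.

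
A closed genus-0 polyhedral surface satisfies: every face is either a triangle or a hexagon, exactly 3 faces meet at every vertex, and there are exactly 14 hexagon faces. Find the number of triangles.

4

Let x be the number of triangles; then F = 14 + x.
Edge–face incidences: 2E = 6·14 + 3·x = 84 + 3x.
Every vertex has degree 3, so 3V = 2E.
Euler: V − E + F = 2 ⇒ (2E)/3 − E + (14 + x) = 2.
Multiply by 6: 2·(2E) − 3·(2E) + 6·(14 + x) = 12, i.e. 84 + 6x − (84 + 3x) = 12.
Collecting terms: 3x = 12, so x = 4.
Then 2E = 84 + 3·4 = 96, so E = 48, V = 2E/3 = 32, F = 14 + 4 = 18.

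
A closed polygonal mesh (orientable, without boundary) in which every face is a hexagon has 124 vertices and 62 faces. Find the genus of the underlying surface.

1

Every face is a hexagon, so 2E = 6·62 = 372, giving E = 186.
χ = V − E + F = 124 − 186 + 62 = 0.
For a closed orientable surface χ = 2 − 2g, so g = (2 − (0))/2 = 1.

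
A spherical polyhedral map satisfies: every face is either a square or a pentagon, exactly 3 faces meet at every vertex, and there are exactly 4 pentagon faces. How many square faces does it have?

4

Let x be the number of squares; then F = 4 + x.
Edge–face incidences: 2E = 5·4 + 4·x = 20 + 4x.
Every vertex has degree 3, so 3V = 2E.
Euler: V − E + F = 2 ⇒ (2E)/3 − E + (4 + x) = 2.
Multiply by 6: 2·(2E) − 3·(2E) + 6·(4 + x) = 12, i.e. 24 + 6x − (20 + 4x) = 12.
Collecting terms: 2x + 4 = 12, so 2x = 8, so x = 4.
Then 2E = 20 + 4·4 = 36, so E = 18, V = 2E/3 = 12, F = 4 + 4 = 8.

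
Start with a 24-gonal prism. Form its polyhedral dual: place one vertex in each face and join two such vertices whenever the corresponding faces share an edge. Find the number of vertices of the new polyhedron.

The base solid has V = 48, E = 72, F = 26.
The dual swaps V and F and preserves E: V′ = F = 26, E′ = E = 72, F′ = V = 48.

26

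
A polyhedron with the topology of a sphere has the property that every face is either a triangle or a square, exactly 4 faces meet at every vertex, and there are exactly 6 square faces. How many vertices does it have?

12

Let x be the number of triangles; then F = 6 + x.
Edge–face incidences: 2E = 4·6 + 3·x = 24 + 3x.
Every vertex has degree 4, so 4V = 2E.
Euler: V − E + F = 2 ⇒ (2E)/4 − E + (6 + x) = 2.
Multiply by 8: 2·(2E) − 4·(2E) + 8·(6 + x) = 16, i.e. 48 + 8x − 2·(24 + 3x) = 16.
Collecting terms: 2x = 16, so x = 8.
Then 2E = 24 + 3·8 = 48, so E = 24, V = 2E/4 = 12, F = 6 + 8 = 14.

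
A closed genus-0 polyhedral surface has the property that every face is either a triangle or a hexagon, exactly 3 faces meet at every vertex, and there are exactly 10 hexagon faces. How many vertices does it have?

24

Let x be the number of triangles; then F = 10 + x.
Edge–face incidences: 2E = 6·10 + 3·x = 60 + 3x.
Every vertex has degree 3, so 3V = 2E.
Euler: V − E + F = 2 ⇒ (2E)/3 − E + (10 + x) = 2.
Multiply by 6: 2·(2E) − 3·(2E) + 6·(10 + x) = 12, i.e. 60 + 6x − (60 + 3x) = 12.
Collecting terms: 3x = 12, so x = 4.
Then 2E = 60 + 3·4 = 72, so E = 36, V = 2E/3 = 24, F = 10 + 4 = 14.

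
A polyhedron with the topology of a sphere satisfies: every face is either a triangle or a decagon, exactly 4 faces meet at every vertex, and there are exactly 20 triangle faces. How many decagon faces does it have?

2

Let x be the number of decagons; then F = 20 + x.
Edge–face incidences: 2E = 3·20 + 10·x = 60 + 10x.
Every vertex has degree 4, so 4V = 2E.
Euler: V − E + F = 2 ⇒ (2E)/4 − E + (20 + x) = 2.
Multiply by 8: 2·(2E) − 4·(2E) + 8·(20 + x) = 16, i.e. 160 + 8x − 2·(60 + 10x) = 16.
Collecting terms: −12x + 40 = 16, so −12x = −24, so x = 2.
Then 2E = 60 + 10·2 = 80, so E = 40, V = 2E/4 = 20, F = 20 + 2 = 22.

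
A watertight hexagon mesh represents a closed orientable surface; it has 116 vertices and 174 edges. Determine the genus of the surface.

1

Every face is a hexagon and each edge borders two faces, so 6F = 2·174, giving F = 58.
χ = V − E + F = 116 − 174 + 58 = 0.
For a closed orientable surface χ = 2 − 2g, so g = (2 − (0))/2 = 1.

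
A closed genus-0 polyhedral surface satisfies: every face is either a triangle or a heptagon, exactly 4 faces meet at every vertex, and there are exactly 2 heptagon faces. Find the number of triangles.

14

Let x be the number of triangles; then F = 2 + x.
Edge–face incidences: 2E = 7·2 + 3·x = 14 + 3x.
Every vertex has degree 4, so 4V = 2E.
Euler: V − E + F = 2 ⇒ (2E)/4 − E + (2 + x) = 2.
Multiply by 8: 2·(2E) − 4·(2E) + 8·(2 + x) = 16, i.e. 16 + 8x − 2·(14 + 3x) = 16.
Collecting terms: 2x − 12 = 16, so 2x = 28, so x = 14.
Then 2E = 14 + 3·14 = 56, so E = 28, V = 2E/4 = 14, F = 2 + 14 = 16.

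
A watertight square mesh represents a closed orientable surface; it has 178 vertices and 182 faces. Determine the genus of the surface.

3

Every face is a square, so 2E = 4·182 = 728, giving E = 364.
χ = V − E + F = 178 − 364 + 182 = -4.
For a closed orientable surface χ = 2 − 2g, so g = (2 − (-4))/2 = 3.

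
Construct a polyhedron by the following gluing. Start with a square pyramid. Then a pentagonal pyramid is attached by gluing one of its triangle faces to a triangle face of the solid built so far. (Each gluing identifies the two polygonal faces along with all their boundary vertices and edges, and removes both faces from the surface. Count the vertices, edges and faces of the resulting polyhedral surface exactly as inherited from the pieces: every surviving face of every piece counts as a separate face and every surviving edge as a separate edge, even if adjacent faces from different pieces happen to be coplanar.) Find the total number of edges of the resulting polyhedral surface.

15

A square pyramid: V=5, E=8, F=5.
Attach a pentagonal pyramid (V=6, E=10, F=6) along a 3-gon: merge 3 vertices and 3 edges, delete both glued faces → V=8, E=15, F=9.
Check: V − E + F = 8 − 15 + 9 = 2.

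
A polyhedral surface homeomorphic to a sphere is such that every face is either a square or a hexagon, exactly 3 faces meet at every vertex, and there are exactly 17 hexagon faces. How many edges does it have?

Let x be the number of squares; then F = 17 + x.
Edge–face incidences: 2E = 6·17 + 4·x = 102 + 4x.
Every vertex has degree 3, so 3V = 2E.
Euler: V − E + F = 2 ⇒ (2E)/3 − E + (17 + x) = 2.
Multiply by 6: 2·(2E) − 3·(2E) + 6·(17 + x) = 12, i.e. 102 + 6x − (102 + 4x) = 12.
Collecting terms: 2x = 12, so x = 6.
Then 2E = 102 + 4·6 = 126, so E = 63, V = 2E/3 = 42, F = 17 + 6 = 23.

63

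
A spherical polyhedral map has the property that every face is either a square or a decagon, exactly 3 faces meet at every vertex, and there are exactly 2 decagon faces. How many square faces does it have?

10

Let x be the number of squares; then F = 2 + x.
Edge–face incidences: 2E = 10·2 + 4·x = 20 + 4x.
Every vertex has degree 3, so 3V = 2E.
Euler: V − E + F = 2 ⇒ (2E)/3 − E + (2 + x) = 2.
Multiply by 6: 2·(2E) − 3·(2E) + 6·(2 + x) = 12, i.e. 12 + 6x − (20 + 4x) = 12.
Collecting terms: 2x − 8 = 12, so 2x = 20, so x = 10.
Then 2E = 20 + 4·10 = 60, so E = 30, V = 2E/3 = 20, F = 2 + 10 = 12.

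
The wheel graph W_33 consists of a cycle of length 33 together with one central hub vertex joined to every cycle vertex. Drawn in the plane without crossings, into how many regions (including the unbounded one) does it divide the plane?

W_33 has V = 33 + 1 = 34 vertices and E = 2·33 = 66 edges.
By Euler's formula F = 2 − V + E = 2 − 34 + 66 = 34.

34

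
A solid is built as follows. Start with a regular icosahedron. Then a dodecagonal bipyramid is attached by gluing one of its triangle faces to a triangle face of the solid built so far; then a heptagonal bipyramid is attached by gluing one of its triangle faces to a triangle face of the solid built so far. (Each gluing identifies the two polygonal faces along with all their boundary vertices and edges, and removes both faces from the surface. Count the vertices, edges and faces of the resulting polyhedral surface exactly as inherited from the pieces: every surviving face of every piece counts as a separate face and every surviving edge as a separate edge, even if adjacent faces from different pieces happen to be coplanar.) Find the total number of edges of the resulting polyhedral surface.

A regular icosahedron: V=12, E=30, F=20.
Attach a dodecagonal bipyramid (V=14, E=36, F=24) along a 3-gon: merge 3 vertices and 3 edges, delete both glued faces → V=23, E=63, F=42.
Attach a heptagonal bipyramid (V=9, E=21, F=14) along a 3-gon: merge 3 vertices and 3 edges, delete both glued faces → V=29, E=81, F=54.
Check: V − E + F = 29 − 81 + 54 = 2.

81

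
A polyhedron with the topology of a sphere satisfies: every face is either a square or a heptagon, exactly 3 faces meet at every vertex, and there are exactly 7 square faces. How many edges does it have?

21

Let x be the number of heptagons; then F = 7 + x.
Edge–face incidences: 2E = 4·7 + 7·x = 28 + 7x.
Every vertex has degree 3, so 3V = 2E.
Euler: V − E + F = 2 ⇒ (2E)/3 − E + (7 + x) = 2.
Multiply by 6: 2·(2E) − 3·(2E) + 6·(7 + x) = 12, i.e. 42 + 6x − (28 + 7x) = 12.
Collecting terms: −x + 14 = 12, so −x = −2, so x = 2.
Then 2E = 28 + 7·2 = 42, so E = 21, V = 2E/3 = 14, F = 7 + 2 = 9.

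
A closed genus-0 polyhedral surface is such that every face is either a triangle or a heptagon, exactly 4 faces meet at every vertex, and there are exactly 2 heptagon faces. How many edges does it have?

28

Let x be the number of triangles; then F = 2 + x.
Edge–face incidences: 2E = 7·2 + 3·x = 14 + 3x.
Every vertex has degree 4, so 4V = 2E.
Euler: V − E + F = 2 ⇒ (2E)/4 − E + (2 + x) = 2.
Multiply by 8: 2·(2E) − 4·(2E) + 8·(2 + x) = 16, i.e. 16 + 8x − 2·(14 + 3x) = 16.
Collecting terms: 2x − 12 = 16, so 2x = 28, so x = 14.
Then 2E = 14 + 3·14 = 56, so E = 28, V = 2E/4 = 14, F = 2 + 14 = 16.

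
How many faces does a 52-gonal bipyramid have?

A bipyramid over an n-gon has 2n triangular faces and n + 2 vertices: V = 52 + 2 = 54, E = 3·52 = 156, F = 2·52 = 104.

104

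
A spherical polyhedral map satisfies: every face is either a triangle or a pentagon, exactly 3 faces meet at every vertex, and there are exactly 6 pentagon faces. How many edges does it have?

Let x be the number of triangles; then F = 6 + x.
Edge–face incidences: 2E = 5·6 + 3·x = 30 + 3x.
Every vertex has degree 3, so 3V = 2E.
Euler: V − E + F = 2 ⇒ (2E)/3 − E + (6 + x) = 2.
Multiply by 6: 2·(2E) − 3·(2E) + 6·(6 + x) = 12, i.e. 36 + 6x − (30 + 3x) = 12.
Collecting terms: 3x + 6 = 12, so 3x = 6, so x = 2.
Then 2E = 30 + 3·2 = 36, so E = 18, V = 2E/3 = 12, F = 6 + 2 = 8.

18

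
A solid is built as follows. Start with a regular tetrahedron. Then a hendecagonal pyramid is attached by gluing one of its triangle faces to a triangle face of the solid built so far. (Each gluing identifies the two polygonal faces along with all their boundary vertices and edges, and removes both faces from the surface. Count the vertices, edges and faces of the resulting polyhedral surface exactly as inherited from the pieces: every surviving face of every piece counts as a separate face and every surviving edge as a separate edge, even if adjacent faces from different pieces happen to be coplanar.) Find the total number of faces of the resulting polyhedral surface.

14

A regular tetrahedron: V=4, E=6, F=4.
Attach a hendecagonal pyramid (V=12, E=22, F=12) along a 3-gon: merge 3 vertices and 3 edges, delete both glued faces → V=13, E=25, F=14.
Check: V − E + F = 13 − 25 + 14 = 2.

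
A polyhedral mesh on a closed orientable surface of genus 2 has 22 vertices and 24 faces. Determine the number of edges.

For a closed orientable surface of genus 2, χ = 2 − 2·2 = -2.
E = V + F − (-2) = 22 + 24 − (-2) = 48.

48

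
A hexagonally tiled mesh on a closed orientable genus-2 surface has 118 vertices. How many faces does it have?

χ = 2 − 2·2 = -2, and every face is a hexagon so 6F = 2E.
V − E + F = -2 with E = 6F/2 gives 118 − (6/2 − 1)·F = -2, so F = 60 and E = 180.

60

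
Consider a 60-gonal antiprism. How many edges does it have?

240

An antiprism on an n-gon has two n-gon caps and 2n triangles: V = 2·60 = 120, E = 4·60 = 240, F = 2·60 + 2 = 122.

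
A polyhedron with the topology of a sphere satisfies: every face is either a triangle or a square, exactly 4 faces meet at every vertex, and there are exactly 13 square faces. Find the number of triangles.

Let x be the number of triangles; then F = 13 + x.
Edge–face incidences: 2E = 4·13 + 3·x = 52 + 3x.
Every vertex has degree 4, so 4V = 2E.
Euler: V − E + F = 2 ⇒ (2E)/4 − E + (13 + x) = 2.
Multiply by 8: 2·(2E) − 4·(2E) + 8·(13 + x) = 16, i.e. 104 + 8x − 2·(52 + 3x) = 16.
Collecting terms: 2x = 16, so x = 8.
Then 2E = 52 + 3·8 = 76, so E = 38, V = 2E/4 = 19, F = 13 + 8 = 21.

8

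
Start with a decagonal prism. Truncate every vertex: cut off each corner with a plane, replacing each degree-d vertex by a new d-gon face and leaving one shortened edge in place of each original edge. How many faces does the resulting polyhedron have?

32

The base solid has V = 20, E = 30, F = 12.
Truncation replaces each original edge-end by a new vertex, so V′ = 2E = 60.
Each original edge survives, and each old vertex of degree d contributes d new edges; summing degrees gives Σd = 2E, so E′ = E + 2E = 3E = 90.
Each original face survives and each original vertex becomes one new face: F′ = F + V = 32.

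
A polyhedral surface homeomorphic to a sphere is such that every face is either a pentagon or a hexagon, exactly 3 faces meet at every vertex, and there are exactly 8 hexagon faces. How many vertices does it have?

Let x be the number of pentagons; then F = 8 + x.
Edge–face incidences: 2E = 6·8 + 5·x = 48 + 5x.
Every vertex has degree 3, so 3V = 2E.
Euler: V − E + F = 2 ⇒ (2E)/3 − E + (8 + x) = 2.
Multiply by 6: 2·(2E) − 3·(2E) + 6·(8 + x) = 12, i.e. 48 + 6x − (48 + 5x) = 12.
Collecting terms: x = 12.
Then 2E = 48 + 5·12 = 108, so E = 54, V = 2E/3 = 36, F = 8 + 12 = 20.

36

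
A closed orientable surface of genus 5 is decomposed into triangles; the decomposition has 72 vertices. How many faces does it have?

160

χ = 2 − 2·5 = -8, and every face is a triangle so 3F = 2E.
V − E + F = -8 with E = 3F/2 gives 72 − (3/2 − 1)·F = -8, so F = 160 and E = 240.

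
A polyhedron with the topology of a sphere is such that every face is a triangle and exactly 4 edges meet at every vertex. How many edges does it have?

12

Each face has 3 edges and each edge borders two faces, so 2E = 3F.
Each vertex has degree 4, so 4V = 2E and hence V = 3F/4.
Euler: V − E + F = 2 ⇒ (3F/4) − (3F/2) + F = 2.
Multiply by 8: (6 − 12 + 8)F = 16, i.e. 2F = 16.
So F = 8, E = 3·8/2 = 12, V = 3·8/4 = 6.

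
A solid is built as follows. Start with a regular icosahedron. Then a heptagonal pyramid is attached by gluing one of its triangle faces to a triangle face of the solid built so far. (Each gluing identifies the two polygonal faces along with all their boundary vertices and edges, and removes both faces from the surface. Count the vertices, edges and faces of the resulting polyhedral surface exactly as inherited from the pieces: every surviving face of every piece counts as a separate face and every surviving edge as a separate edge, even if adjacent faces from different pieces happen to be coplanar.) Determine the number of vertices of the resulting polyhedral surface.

A regular icosahedron: V=12, E=30, F=20.
Attach a heptagonal pyramid (V=8, E=14, F=8) along a 3-gon: merge 3 vertices and 3 edges, delete both glued faces → V=17, E=41, F=26.
Check: V − E + F = 17 − 41 + 26 = 2.

17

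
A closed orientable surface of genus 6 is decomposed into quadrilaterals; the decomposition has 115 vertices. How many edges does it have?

χ = 2 − 2·6 = -10, and every face is a square so 4F = 2E.
V − E + F = -10 with E = 4F/2 gives 115 − (4/2 − 1)·F = -10, so F = 125 and E = 250.

250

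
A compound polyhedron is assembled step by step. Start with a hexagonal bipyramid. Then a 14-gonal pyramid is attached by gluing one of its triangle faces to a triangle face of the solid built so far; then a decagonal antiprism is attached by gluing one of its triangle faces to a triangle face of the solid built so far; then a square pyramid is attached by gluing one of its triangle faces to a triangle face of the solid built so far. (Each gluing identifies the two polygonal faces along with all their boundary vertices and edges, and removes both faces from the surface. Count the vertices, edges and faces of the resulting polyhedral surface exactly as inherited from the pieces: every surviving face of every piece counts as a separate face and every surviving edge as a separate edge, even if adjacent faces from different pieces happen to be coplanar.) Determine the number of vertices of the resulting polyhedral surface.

A hexagonal bipyramid: V=8, E=18, F=12.
Attach a 14-gonal pyramid (V=15, E=28, F=15) along a 3-gon: merge 3 vertices and 3 edges, delete both glued faces → V=20, E=43, F=25.
Attach a decagonal antiprism (V=20, E=40, F=22) along a 3-gon: merge 3 vertices and 3 edges, delete both glued faces → V=37, E=80, F=45.
Attach a square pyramid (V=5, E=8, F=5) along a 3-gon: merge 3 vertices and 3 edges, delete both glued faces → V=39, E=85, F=48.
Check: V − E + F = 39 − 85 + 48 = 2.

39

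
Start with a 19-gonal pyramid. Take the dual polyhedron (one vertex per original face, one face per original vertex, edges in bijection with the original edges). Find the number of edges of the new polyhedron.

38

The base solid has V = 20, E = 38, F = 20.
The dual swaps V and F and preserves E: V′ = F = 20, E′ = E = 38, F′ = V = 20.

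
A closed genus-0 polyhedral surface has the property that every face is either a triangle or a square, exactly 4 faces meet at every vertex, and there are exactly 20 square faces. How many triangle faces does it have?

8

Let x be the number of triangles; then F = 20 + x.
Edge–face incidences: 2E = 4·20 + 3·x = 80 + 3x.
Every vertex has degree 4, so 4V = 2E.
Euler: V − E + F = 2 ⇒ (2E)/4 − E + (20 + x) = 2.
Multiply by 8: 2·(2E) − 4·(2E) + 8·(20 + x) = 16, i.e. 160 + 8x − 2·(80 + 3x) = 16.
Collecting terms: 2x = 16, so x = 8.
Then 2E = 80 + 3·8 = 104, so E = 52, V = 2E/4 = 26, F = 20 + 8 = 28.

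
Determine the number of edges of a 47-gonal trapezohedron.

The n-trapezohedron (dual of the n-antiprism) has V = 2·47 + 2 = 96, E = 4·47 = 188, F = 2·47 = 94.

188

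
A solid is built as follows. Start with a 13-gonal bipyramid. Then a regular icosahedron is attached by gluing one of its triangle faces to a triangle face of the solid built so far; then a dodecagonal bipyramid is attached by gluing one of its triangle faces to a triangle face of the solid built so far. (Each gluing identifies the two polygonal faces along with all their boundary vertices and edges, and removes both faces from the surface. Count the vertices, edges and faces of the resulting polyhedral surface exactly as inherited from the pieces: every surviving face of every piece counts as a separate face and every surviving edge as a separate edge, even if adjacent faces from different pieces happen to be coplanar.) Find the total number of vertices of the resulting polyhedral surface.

A 13-gonal bipyramid: V=15, E=39, F=26.
Attach a regular icosahedron (V=12, E=30, F=20) along a 3-gon: merge 3 vertices and 3 edges, delete both glued faces → V=24, E=66, F=44.
Attach a dodecagonal bipyramid (V=14, E=36, F=24) along a 3-gon: merge 3 vertices and 3 edges, delete both glued faces → V=35, E=99, F=66.
Check: V − E + F = 35 − 99 + 66 = 2.

35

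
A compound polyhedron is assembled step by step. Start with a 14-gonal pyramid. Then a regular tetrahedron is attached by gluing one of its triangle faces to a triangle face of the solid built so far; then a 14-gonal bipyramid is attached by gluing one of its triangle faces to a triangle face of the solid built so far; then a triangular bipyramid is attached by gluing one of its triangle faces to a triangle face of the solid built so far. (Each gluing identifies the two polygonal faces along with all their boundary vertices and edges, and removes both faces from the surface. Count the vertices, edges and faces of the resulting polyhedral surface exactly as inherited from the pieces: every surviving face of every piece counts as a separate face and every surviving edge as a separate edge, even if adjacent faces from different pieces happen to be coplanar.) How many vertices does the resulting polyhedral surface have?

31

A 14-gonal pyramid: V=15, E=28, F=15.
Attach a regular tetrahedron (V=4, E=6, F=4) along a 3-gon: merge 3 vertices and 3 edges, delete both glued faces → V=16, E=31, F=17.
Attach a 14-gonal bipyramid (V=16, E=42, F=28) along a 3-gon: merge 3 vertices and 3 edges, delete both glued faces → V=29, E=70, F=43.
Attach a triangular bipyramid (V=5, E=9, F=6) along a 3-gon: merge 3 vertices and 3 edges, delete both glued faces → V=31, E=76, F=47.
Check: V − E + F = 31 − 76 + 47 = 2.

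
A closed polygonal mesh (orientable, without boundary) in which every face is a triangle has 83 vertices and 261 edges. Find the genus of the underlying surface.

Every face is a triangle and each edge borders two faces, so 3F = 2·261, giving F = 174.
χ = V − E + F = 83 − 261 + 174 = -4.
For a closed orientable surface χ = 2 − 2g, so g = (2 − (-4))/2 = 3.

3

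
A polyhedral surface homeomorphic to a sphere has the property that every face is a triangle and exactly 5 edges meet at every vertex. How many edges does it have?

30

Each face has 3 edges and each edge borders two faces, so 2E = 3F.
Each vertex has degree 5, so 5V = 2E and hence V = 3F/5.
Euler: V − E + F = 2 ⇒ (3F/5) − (3F/2) + F = 2.
Multiply by 10: (6 − 15 + 10)F = 20, i.e. 1F = 20.
So F = 20, E = 3·20/2 = 30, V = 3·20/5 = 12.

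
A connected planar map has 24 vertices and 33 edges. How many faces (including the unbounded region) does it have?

11

Euler's formula for a connected plane graph: V − E + F = 2, so F = 2 − 24 + 33 = 11.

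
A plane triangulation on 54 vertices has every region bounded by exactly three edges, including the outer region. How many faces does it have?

104

In a plane triangulation 3F = 2E and V − E + F = 2, so F = 2V − 4 = 2·54 − 4 = 104.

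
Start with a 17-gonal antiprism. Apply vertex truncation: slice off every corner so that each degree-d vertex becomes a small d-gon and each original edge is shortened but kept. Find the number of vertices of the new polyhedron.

The base solid has V = 34, E = 68, F = 36.
Truncation replaces each original edge-end by a new vertex, so V′ = 2E = 136.
Each original edge survives, and each old vertex of degree d contributes d new edges; summing degrees gives Σd = 2E, so E′ = E + 2E = 3E = 204.
Each original face survives and each original vertex becomes one new face: F′ = F + V = 70.

136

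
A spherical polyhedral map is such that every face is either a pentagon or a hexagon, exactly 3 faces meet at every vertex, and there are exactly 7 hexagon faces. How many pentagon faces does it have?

Let x be the number of pentagons; then F = 7 + x.
Edge–face incidences: 2E = 6·7 + 5·x = 42 + 5x.
Every vertex has degree 3, so 3V = 2E.
Euler: V − E + F = 2 ⇒ (2E)/3 − E + (7 + x) = 2.
Multiply by 6: 2·(2E) − 3·(2E) + 6·(7 + x) = 12, i.e. 42 + 6x − (42 + 5x) = 12.
Collecting terms: x = 12.
Then 2E = 42 + 5·12 = 102, so E = 51, V = 2E/3 = 34, F = 7 + 12 = 19.

12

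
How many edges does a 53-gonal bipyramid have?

A bipyramid over an n-gon has 2n triangular faces and n + 2 vertices: V = 53 + 2 = 55, E = 3·53 = 159, F = 2·53 = 106.

159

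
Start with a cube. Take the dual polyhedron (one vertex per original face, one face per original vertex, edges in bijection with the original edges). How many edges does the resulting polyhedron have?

The base solid has V = 8, E = 12, F = 6.
The dual swaps V and F and preserves E: V′ = F = 6, E′ = E = 12, F′ = V = 8.

12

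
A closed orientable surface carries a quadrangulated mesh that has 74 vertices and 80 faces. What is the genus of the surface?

Every face is a square, so 2E = 4·80 = 320, giving E = 160.
χ = V − E + F = 74 − 160 + 80 = -6.
For a closed orientable surface χ = 2 − 2g, so g = (2 − (-6))/2 = 4.

4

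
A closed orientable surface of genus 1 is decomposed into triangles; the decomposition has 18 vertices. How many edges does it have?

54

χ = 2 − 2·1 = 0, and every face is a triangle so 3F = 2E.
V − E + F = 0 with E = 3F/2 gives 18 − (3/2 − 1)·F = 0, so F = 36 and E = 54.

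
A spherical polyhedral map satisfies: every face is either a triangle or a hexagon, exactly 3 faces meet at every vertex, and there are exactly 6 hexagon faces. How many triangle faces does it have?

Let x be the number of triangles; then F = 6 + x.
Edge–face incidences: 2E = 6·6 + 3·x = 36 + 3x.
Every vertex has degree 3, so 3V = 2E.
Euler: V − E + F = 2 ⇒ (2E)/3 − E + (6 + x) = 2.
Multiply by 6: 2·(2E) − 3·(2E) + 6·(6 + x) = 12, i.e. 36 + 6x − (36 + 3x) = 12.
Collecting terms: 3x = 12, so x = 4.
Then 2E = 36 + 3·4 = 48, so E = 24, V = 2E/3 = 16, F = 6 + 4 = 10.

4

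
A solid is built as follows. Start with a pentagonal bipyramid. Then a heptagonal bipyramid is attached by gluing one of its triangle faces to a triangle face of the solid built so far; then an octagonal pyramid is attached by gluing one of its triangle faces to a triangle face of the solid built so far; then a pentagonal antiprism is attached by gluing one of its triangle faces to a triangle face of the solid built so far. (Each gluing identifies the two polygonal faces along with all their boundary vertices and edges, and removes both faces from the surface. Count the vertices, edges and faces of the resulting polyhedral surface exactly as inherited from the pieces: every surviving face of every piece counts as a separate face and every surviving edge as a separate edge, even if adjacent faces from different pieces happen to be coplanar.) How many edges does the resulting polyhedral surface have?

63

A pentagonal bipyramid: V=7, E=15, F=10.
Attach a heptagonal bipyramid (V=9, E=21, F=14) along a 3-gon: merge 3 vertices and 3 edges, delete both glued faces → V=13, E=33, F=22.
Attach an octagonal pyramid (V=9, E=16, F=9) along a 3-gon: merge 3 vertices and 3 edges, delete both glued faces → V=19, E=46, F=29.
Attach a pentagonal antiprism (V=10, E=20, F=12) along a 3-gon: merge 3 vertices and 3 edges, delete both glued faces → V=26, E=63, F=39.
Check: V − E + F = 26 − 63 + 39 = 2.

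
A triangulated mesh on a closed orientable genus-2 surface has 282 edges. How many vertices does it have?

χ = 2 − 2·2 = -2, and every face is a triangle so 3F = 2E.
F = 2E/3 = 188. Then V = -2 + E − F = -2 + 282 − 188 = 92.

92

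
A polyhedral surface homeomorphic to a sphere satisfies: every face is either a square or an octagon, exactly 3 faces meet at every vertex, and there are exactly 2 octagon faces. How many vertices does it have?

Let x be the number of squares; then F = 2 + x.
Edge–face incidences: 2E = 8·2 + 4·x = 16 + 4x.
Every vertex has degree 3, so 3V = 2E.
Euler: V − E + F = 2 ⇒ (2E)/3 − E + (2 + x) = 2.
Multiply by 6: 2·(2E) − 3·(2E) + 6·(2 + x) = 12, i.e. 12 + 6x − (16 + 4x) = 12.
Collecting terms: 2x − 4 = 12, so 2x = 16, so x = 8.
Then 2E = 16 + 4·8 = 48, so E = 24, V = 2E/3 = 16, F = 2 + 8 = 10.

16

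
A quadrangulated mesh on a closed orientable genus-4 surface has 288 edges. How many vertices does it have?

138

χ = 2 − 2·4 = -6, and every face is a square so 4F = 2E.
F = 2E/4 = 144. Then V = -6 + E − F = -6 + 288 − 144 = 138.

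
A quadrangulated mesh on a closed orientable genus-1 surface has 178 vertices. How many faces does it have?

χ = 2 − 2·1 = 0, and every face is a square so 4F = 2E.
V − E + F = 0 with E = 4F/2 gives 178 − (4/2 − 1)·F = 0, so F = 178 and E = 356.

178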